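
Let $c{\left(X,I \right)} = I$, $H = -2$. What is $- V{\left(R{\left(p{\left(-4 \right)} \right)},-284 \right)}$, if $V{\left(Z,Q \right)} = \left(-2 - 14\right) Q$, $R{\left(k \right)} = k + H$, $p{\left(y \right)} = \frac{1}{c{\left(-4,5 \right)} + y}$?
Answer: $-4544$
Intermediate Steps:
$p{\left(y \right)} = \frac{1}{5 + y}$
$R{\left(k \right)} = -2 + k$ ($R{\left(k \right)} = k - 2 = -2 + k$)
$V{\left(Z,Q \right)} = - 16 Q$
$- V{\left(R{\left(p{\left(-4 \right)} \right)},-284 \right)} = - \left(-16\right) \left(-284\right) = \left(-1\right) 4544 = -4544$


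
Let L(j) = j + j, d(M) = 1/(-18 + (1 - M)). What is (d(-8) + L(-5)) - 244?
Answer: -2287/9 ≈ -254.11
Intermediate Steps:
d(M) = 1/(-17 - M)
L(j) = 2*j
(d(-8) + L(-5)) - 244 = (-1/(17 - 8) + 2*(-5)) - 244 = (-1/9 - 10) - 244 = (-1*⅑ - 10) - 244 = (-⅑ - 10) - 244 = -91/9 - 244 = -2287/9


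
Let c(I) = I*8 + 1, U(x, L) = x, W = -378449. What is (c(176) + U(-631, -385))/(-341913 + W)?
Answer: -389/360181 ≈ -0.0010800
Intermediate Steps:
c(I) = 1 + 8*I (c(I) = 8*I + 1 = 1 + 8*I)
(c(176) + U(-631, -385))/(-341913 + W) = ((1 + 8*176) - 631)/(-341913 - 378449) = ((1 + 1408) - 631)/(-720362) = (1409 - 631)*(-1/720362) = 778*(-1/720362) = -389/360181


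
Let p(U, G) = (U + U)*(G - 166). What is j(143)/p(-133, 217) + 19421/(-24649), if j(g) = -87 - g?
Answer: -128898008/167194167 ≈ -0.77095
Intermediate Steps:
p(U, G) = 2*U*(-166 + G) (p(U, G) = (2*U)*(-166 + G) = 2*U*(-166 + G))
j(143)/p(-133, 217) + 19421/(-24649) = (-87 - 1*143)/((2*(-133)*(-166 + 217))) + 19421/(-24649) = (-87 - 143)/((2*(-133)*51)) + 19421*(-1/24649) = -230/(-13566) - 19421/24649 = -230*(-1/13566) - 19421/24649 = 115/6783 - 19421/24649 = -128898008/167194167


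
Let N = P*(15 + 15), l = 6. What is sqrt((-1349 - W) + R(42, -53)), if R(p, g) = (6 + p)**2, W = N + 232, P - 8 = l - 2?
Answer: 11*sqrt(3) ≈ 19.053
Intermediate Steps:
P = 12 (P = 8 + (6 - 2) = 8 + 4 = 12)
N = 360 (N = 12*(15 + 15) = 12*30 = 360)
W = 592 (W = 360 + 232 = 592)
sqrt((-1349 - W) + R(42, -53)) = sqrt((-1349 - 1*592) + (6 + 42)**2) = sqrt((-1349 - 592) + 48**2) = sqrt(-1941 + 2304) = sqrt(363) = 11*sqrt(3)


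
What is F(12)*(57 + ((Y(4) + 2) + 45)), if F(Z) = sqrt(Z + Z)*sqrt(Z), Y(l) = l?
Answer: 1296*sqrt(2) ≈ 1832.8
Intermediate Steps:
F(Z) = Z*sqrt(2) (F(Z) = sqrt(2*Z)*sqrt(Z) = (sqrt(2)*sqrt(Z))*sqrt(Z) = Z*sqrt(2))
F(12)*(57 + ((Y(4) + 2) + 45)) = (12*sqrt(2))*(57 + ((4 + 2) + 45)) = (12*sqrt(2))*(57 + (6 + 45)) = (12*sqrt(2))*(57 + 51) = (12*sqrt(2))*108 = 1296*sqrt(2)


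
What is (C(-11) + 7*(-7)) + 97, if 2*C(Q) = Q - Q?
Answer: 48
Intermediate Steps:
C(Q) = 0 (C(Q) = (Q - Q)/2 = (½)*0 = 0)
(C(-11) + 7*(-7)) + 97 = (0 + 7*(-7)) + 97 = (0 - 49) + 97 = -49 + 97 = 48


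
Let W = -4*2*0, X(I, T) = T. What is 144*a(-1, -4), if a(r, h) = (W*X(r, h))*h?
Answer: 0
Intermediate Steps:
W = 0 (W = -8*0 = 0)
a(r, h) = 0 (a(r, h) = (0*h)*h = 0*h = 0)
144*a(-1, -4) = 144*0 = 0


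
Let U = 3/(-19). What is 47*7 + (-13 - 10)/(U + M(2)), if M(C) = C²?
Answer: 23580/73 ≈ 323.01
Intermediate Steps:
U = -3/19 (U = 3*(-1/19) = -3/19 ≈ -0.15789)
47*7 + (-13 - 10)/(U + M(2)) = 47*7 + (-13 - 10)/(-3/19 + 2²) = 329 - 23/(-3/19 + 4) = 329 - 23/73/19 = 329 - 23*19/73 = 329 - 437/73 = 23580/73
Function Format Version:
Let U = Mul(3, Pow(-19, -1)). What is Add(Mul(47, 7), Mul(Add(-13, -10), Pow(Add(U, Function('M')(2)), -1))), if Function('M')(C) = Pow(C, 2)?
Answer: Rational(23580, 73) ≈ 323.01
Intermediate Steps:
U = Rational(-3, 19) (U = Mul(3, Rational(-1, 19)) = Rational(-3, 19) ≈ -0.15789)
Add(Mul(47, 7), Mul(Add(-13, -10), Pow(Add(U, Function('M')(2)), -1))) = Add(Mul(47, 7), Mul(Add(-13, -10), Pow(Add(Rational(-3, 19), Pow(2, 2)), -1))) = Add(329, Mul(-23, Pow(Add(Rational(-3, 19), 4), -1))) = Add(329, Mul(-23, Pow(Rational(73, 19), -1))) = Add(329, Mul(-23, Rational(19, 73))) = Add(329, Rational(-437, 73)) = Rational(23580, 73)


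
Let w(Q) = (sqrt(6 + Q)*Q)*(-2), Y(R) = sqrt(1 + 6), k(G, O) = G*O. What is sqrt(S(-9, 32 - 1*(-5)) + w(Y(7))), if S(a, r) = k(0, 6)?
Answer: I*sqrt(2)*(42 + 7*sqrt(7))**(1/4) ≈ 3.9445*I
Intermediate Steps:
S(a, r) = 0 (S(a, r) = 0*6 = 0)
Y(R) = sqrt(7)
w(Q) = -2*Q*sqrt(6 + Q) (w(Q) = (Q*sqrt(6 + Q))*(-2) = -2*Q*sqrt(6 + Q))
sqrt(S(-9, 32 - 1*(-5)) + w(Y(7))) = sqrt(0 - 2*sqrt(7)*sqrt(6 + sqrt(7))) = sqrt(-2*sqrt(7)*sqrt(6 + sqrt(7))) = I*sqrt(2)*7**(1/4)*(6 + sqrt(7))**(1/4)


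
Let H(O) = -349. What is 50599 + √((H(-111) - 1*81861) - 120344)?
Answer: 50599 + 33*I*√186 ≈ 50599.0 + 450.06*I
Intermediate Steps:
50599 + √((H(-111) - 1*81861) - 120344) = 50599 + √((-349 - 1*81861) - 120344) = 50599 + √((-349 - 81861) - 120344) = 50599 + √(-82210 - 120344) = 50599 + √(-202554) = 50599 + 33*I*√186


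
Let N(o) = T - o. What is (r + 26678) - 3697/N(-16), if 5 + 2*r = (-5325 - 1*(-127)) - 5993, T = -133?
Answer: 2470057/117 ≈ 21112.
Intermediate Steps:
N(o) = -133 - o
r = -5598 (r = -5/2 + ((-5325 - 1*(-127)) - 5993)/2 = -5/2 + ((-5325 + 127) - 5993)/2 = -5/2 + (-5198 - 5993)/2 = -5/2 + (1/2)*(-11191) = -5/2 - 11191/2 = -5598)
(r + 26678) - 3697/N(-16) = (-5598 + 26678) - 3697/(-133 - 1*(-16)) = 21080 - 3697/(-133 + 16) = 21080 - 3697/(-117) = 21080 - 3697*(-1/117) = 21080 + 3697/117 = 2470057/117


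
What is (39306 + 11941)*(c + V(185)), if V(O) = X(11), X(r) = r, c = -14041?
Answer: -718995410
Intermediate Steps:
V(O) = 11
(39306 + 11941)*(c + V(185)) = (39306 + 11941)*(-14041 + 11) = 51247*(-14030) = -718995410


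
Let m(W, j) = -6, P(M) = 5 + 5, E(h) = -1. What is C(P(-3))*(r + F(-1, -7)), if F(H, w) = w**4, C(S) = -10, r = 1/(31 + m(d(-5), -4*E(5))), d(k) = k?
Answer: -120052/5 ≈ -24010.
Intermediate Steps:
P(M) = 10
r = 1/25 (r = 1/(31 - 6) = 1/25 ≈ 0.040000)
C(P(-3))*(r + F(-1, -7)) = -10*(1/25 + (-7)**4) = -10*(1/25 + 2401) = -10*60026/25 = -120052/5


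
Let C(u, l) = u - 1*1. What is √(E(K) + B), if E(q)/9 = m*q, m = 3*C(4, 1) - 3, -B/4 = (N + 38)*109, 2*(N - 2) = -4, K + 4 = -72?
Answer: 8*I*√323 ≈ 143.78*I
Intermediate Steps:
C(u, l) = -1 + u (C(u, l) = u - 1 = -1 + u)
K = -76 (K = -4 - 72 = -76)
N = 0 (N = 2 + (½)*(-4) = 2 - 2 = 0)
B = -16568 (B = -4*(0 + 38)*109 = -152*109 = -4*4142 = -16568)
m = 6 (m = 3*(-1 + 4) - 3 = 3*3 - 3 = 9 - 3 = 6)
E(q) = 54*q (E(q) = 9*(6*q) = 54*q)
√(E(K) + B) = √(54*(-76) - 16568) = √(-4104 - 16568) = √(-20672) = 8*I*√323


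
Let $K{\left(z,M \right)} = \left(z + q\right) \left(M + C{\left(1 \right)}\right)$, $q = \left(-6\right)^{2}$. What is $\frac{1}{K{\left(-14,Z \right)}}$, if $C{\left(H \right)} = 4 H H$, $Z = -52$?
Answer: $- \frac{1}{1056} \approx -0.00094697$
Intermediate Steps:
$q = 36$
$C{\left(H \right)} = 4 H^{2}$
$K{\left(z,M \right)} = \left(4 + M\right) \left(36 + z\right)$ ($K{\left(z,M \right)} = \left(z + 36\right) \left(M + 4 \cdot 1^{2}\right) = \left(36 + z\right) \left(M + 4 \cdot 1\right) = \left(36 + z\right) \left(M + 4\right) = \left(36 + z\right) \left(4 + M\right) = \left(4 + M\right) \left(36 + z\right)$)
$\frac{1}{K{\left(-14,Z \right)}} = \frac{1}{144 + 4 \left(-14\right) + 36 \left(-52\right) - -728} = \frac{1}{144 - 56 - 1872 + 728} = \frac{1}{-1056} = - \frac{1}{1056}$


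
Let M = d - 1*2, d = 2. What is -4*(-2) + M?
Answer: 8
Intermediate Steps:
M = 0 (M = 2 - 1*2 = 2 - 2 = 0)
-4*(-2) + M = -4*(-2) + 0 = 8 + 0 = 8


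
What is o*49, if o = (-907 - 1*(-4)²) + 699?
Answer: -10976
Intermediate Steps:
o = -224 (o = (-907 - 1*16) + 699 = (-907 - 16) + 699 = -923 + 699 = -224)
o*49 = -224*49 = -10976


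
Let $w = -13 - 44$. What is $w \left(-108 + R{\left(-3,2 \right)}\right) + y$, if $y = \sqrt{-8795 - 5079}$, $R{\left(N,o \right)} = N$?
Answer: $6327 + i \sqrt{13874} \approx 6327.0 + 117.79 i$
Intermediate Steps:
$y = i \sqrt{13874}$ ($y = \sqrt{-13874} = i \sqrt{13874} \approx 117.79 i$)
$w = -57$ ($w = -13 - 44 = -57$)
$w \left(-108 + R{\left(-3,2 \right)}\right) + y = - 57 \left(-108 - 3\right) + i \sqrt{13874} = \left(-57\right) \left(-111\right) + i \sqrt{13874} = 6327 + i \sqrt{13874}$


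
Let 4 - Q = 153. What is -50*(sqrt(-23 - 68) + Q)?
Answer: 7450 - 50*I*sqrt(91) ≈ 7450.0 - 476.97*I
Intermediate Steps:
Q = -149 (Q = 4 - 1*153 = 4 - 153 = -149)
-50*(sqrt(-23 - 68) + Q) = -50*(sqrt(-23 - 68) - 149) = -50*(sqrt(-91) - 149) = -50*(I*sqrt(91) - 149) = -50*(-149 + I*sqrt(91)) = 7450 - 50*I*sqrt(91)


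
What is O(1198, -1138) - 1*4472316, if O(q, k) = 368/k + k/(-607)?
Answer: -1544661381194/345383 ≈ -4.4723e+6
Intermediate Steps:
O(q, k) = 368/k - k/607 (O(q, k) = 368/k + k*(-1/607) = 368/k - k/607)
O(1198, -1138) - 1*4472316 = (368/(-1138) - 1/607*(-1138)) - 1*4472316 = (368*(-1/1138) + 1138/607) - 4472316 = (-184/569 + 1138/607) - 4472316 = 535834/345383 - 4472316 = -1544661381194/345383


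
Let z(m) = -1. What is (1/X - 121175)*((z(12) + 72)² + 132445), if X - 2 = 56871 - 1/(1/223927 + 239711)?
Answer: -50859497867661739237449722/3052815534194627 ≈ -1.6660e+10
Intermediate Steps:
X = 3052815534194627/53677765098 (X = 2 + (56871 - 1/(1/223927 + 239711)) = 2 + (56871 - 1/53677765098/223927) = 2 + (56871 - 1*223927/53677765098) = 2 + (56871 - 223927/53677765098) = 2 + 3052708178664431/53677765098 = 3052815534194627/53677765098 ≈ 56873.)
(1/X - 121175)*((z(12) + 72)² + 132445) = (1/(3052815534194627/53677765098) - 121175)*((-1 + 72)² + 132445) = (53677765098/3052815534194627 - 121175)*(71² + 132445) = -369924922302356161627*(5041 + 132445)/3052815534194627 = -369924922302356161627/3052815534194627*137486 = -50859497867661739237449722/3052815534194627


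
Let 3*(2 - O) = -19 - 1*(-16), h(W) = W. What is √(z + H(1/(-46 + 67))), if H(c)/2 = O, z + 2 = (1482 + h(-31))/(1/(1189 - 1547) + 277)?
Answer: √90846841470/99165 ≈ 3.0395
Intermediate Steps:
z = 321128/99165 (z = -2 + (1482 - 31)/(1/(1189 - 1547) + 277) = -2 + 1451/(1/(-358) + 277) = -2 + 1451/(-1/358 + 277) = -2 + 1451/(99165/358) = -2 + 1451*(358/99165) = -2 + 519458/99165 = 321128/99165 ≈ 3.2383)
O = 3 (O = 2 - (-19 - 1*(-16))/3 = 2 - (-19 + 16)/3 = 2 - ⅓*(-3) = 2 + 1 = 3)
H(c) = 6 (H(c) = 2*3 = 6)
√(z + H(1/(-46 + 67))) = √(321128/99165 + 6) = √(916118/99165) = √90846841470/99165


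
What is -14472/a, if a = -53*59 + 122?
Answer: 14472/3005 ≈ 4.8160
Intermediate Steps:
a = -3005 (a = -3127 + 122 = -3005)
-14472/a = -14472/(-3005) = -14472*(-1/3005) = 14472/3005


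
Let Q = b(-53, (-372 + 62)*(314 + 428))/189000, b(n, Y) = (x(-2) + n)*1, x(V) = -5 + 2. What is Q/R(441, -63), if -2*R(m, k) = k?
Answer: -2/212625 ≈ -9.4062e-6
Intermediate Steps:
R(m, k) = -k/2
x(V) = -3
b(n, Y) = -3 + n (b(n, Y) = (-3 + n)*1 = -3 + n)
Q = -1/3375 (Q = (-3 - 53)/189000 = -56*1/189000 = -1/3375 ≈ -0.00029630)
Q/R(441, -63) = -1/(3375*((-½*(-63)))) = -1/(3375*63/2) = -1/3375*2/63 = -2/212625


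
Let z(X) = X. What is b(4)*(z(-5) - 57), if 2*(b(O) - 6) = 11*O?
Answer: -1736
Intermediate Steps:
b(O) = 6 + 11*O/2 (b(O) = 6 + (11*O)/2 = 6 + 11*O/2)
b(4)*(z(-5) - 57) = (6 + (11/2)*4)*(-5 - 57) = (6 + 22)*(-62) = 28*(-62) = -1736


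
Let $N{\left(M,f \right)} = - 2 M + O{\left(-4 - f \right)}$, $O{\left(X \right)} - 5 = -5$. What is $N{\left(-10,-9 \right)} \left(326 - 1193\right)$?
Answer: $-17340$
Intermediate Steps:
$O{\left(X \right)} = 0$ ($O{\left(X \right)} = 5 - 5 = 0$)
$N{\left(M,f \right)} = - 2 M$ ($N{\left(M,f \right)} = - 2 M + 0 = - 2 M$)
$N{\left(-10,-9 \right)} \left(326 - 1193\right) = \left(-2\right) \left(-10\right) \left(326 - 1193\right) = 20 \left(-867\right) = -17340$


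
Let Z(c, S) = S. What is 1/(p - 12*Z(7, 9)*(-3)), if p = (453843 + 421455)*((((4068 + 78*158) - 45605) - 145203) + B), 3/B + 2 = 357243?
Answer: -357241/54538545802412310 ≈ -6.5502e-12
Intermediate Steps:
B = 3/357241 (B = 3/(-2 + 357243) = 3/357241 ≈ 8.3977e-6)
p = -54538545918158394/357241 (p = (453843 + 421455)*((((4068 + 78*158) - 45605) - 145203) + 3/357241) = 875298*((((4068 + 12324) - 45605) - 145203) + 3/357241) = 875298*(((16392 - 45605) - 145203) + 3/357241) = 875298*((-29213 - 145203) + 3/357241) = 875298*(-174416 + 3/357241) = 875298*(-62308546253/357241) = -54538545918158394/357241 ≈ -1.5267e+11)
1/(p - 12*Z(7, 9)*(-3)) = 1/(-54538545918158394/357241 - 12*9*(-3)) = 1/(-54538545918158394/357241 - 108*(-3)) = 1/(-54538545918158394/357241 + 324) = 1/(-54538545802412310/357241) = -357241/54538545802412310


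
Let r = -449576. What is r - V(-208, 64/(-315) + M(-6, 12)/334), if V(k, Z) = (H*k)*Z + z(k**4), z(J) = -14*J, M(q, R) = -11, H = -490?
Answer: 39385222567000/1503 ≈ 2.6204e+10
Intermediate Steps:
V(k, Z) = -14*k**4 - 490*Z*k (V(k, Z) = (-490*k)*Z - 14*k**4 = -490*Z*k - 14*k**4 = -14*k**4 - 490*Z*k)
r - V(-208, 64/(-315) + M(-6, 12)/334) = -449576 - 14*(-208)*(-1*(-208)**3 - 35*(64/(-315) - 11/334)) = -449576 - 14*(-208)*(-1*(-8998912) - 35*(64*(-1/315) - 11*1/334)) = -449576 - 14*(-208)*(8998912 - 35*(-64/315 - 11/334)) = -449576 - 14*(-208)*(8998912 - 35*(-24841/105210)) = -449576 - 14*(-208)*(8998912 + 24841/3006) = -449576 - 14*(-208)*27050754313/3006 = -449576 - 1*(-39385898279728/1503) = -449576 + 39385898279728/1503 = 39385222567000/1503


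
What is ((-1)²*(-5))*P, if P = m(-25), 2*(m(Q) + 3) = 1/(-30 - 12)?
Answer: 1265/84 ≈ 15.060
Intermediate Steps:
m(Q) = -253/84 (m(Q) = -3 + 1/(2*(-30 - 12)) = -3 + (½)/(-42) = -3 + (½)*(-1/42) = -3 - 1/84 = -253/84)
P = -253/84 ≈ -3.0119
((-1)²*(-5))*P = ((-1)²*(-5))*(-253/84) = (1*(-5))*(-253/84) = -5*(-253/84) = 1265/84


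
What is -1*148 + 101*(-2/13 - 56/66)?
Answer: -106922/429 ≈ -249.24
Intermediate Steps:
-1*148 + 101*(-2/13 - 56/66) = -148 + 101*(-2*1/13 - 56*1/66) = -148 + 101*(-2/13 - 28/33) = -148 + 101*(-430/429) = -148 - 43430/429 = -106922/429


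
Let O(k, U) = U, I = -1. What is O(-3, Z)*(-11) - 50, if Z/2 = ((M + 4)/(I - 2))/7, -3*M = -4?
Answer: -2798/63 ≈ -44.413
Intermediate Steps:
M = 4/3 (M = -⅓*(-4) = 4/3 ≈ 1.3333)
Z = -32/63 (Z = 2*(((4/3 + 4)/(-1 - 2))/7) = 2*(((16/3)/(-3))*(⅐)) = 2*(((16/3)*(-⅓))*(⅐)) = 2*(-16/9*⅐) = 2*(-16/63) = -32/63 ≈ -0.50794)
O(-3, Z)*(-11) - 50 = -32/63*(-11) - 50 = 352/63 - 50 = -2798/63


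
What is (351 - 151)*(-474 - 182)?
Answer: -131200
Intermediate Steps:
(351 - 151)*(-474 - 182) = 200*(-656) = -131200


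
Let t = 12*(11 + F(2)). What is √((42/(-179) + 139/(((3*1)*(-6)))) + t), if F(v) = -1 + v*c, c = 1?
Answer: √156922498/1074 ≈ 11.664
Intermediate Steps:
F(v) = -1 + v (F(v) = -1 + v*1 = -1 + v)
t = 144 (t = 12*(11 + (-1 + 2)) = 12*(11 + 1) = 12*12 = 144)
√((42/(-179) + 139/(((3*1)*(-6)))) + t) = √((42/(-179) + 139/(((3*1)*(-6)))) + 144) = √((42*(-1/179) + 139/((3*(-6)))) + 144) = √((-42/179 + 139/(-18)) + 144) = √((-42/179 + 139*(-1/18)) + 144) = √((-42/179 - 139/18) + 144) = √(-25637/3222 + 144) = √(438331/3222) = √156922498/1074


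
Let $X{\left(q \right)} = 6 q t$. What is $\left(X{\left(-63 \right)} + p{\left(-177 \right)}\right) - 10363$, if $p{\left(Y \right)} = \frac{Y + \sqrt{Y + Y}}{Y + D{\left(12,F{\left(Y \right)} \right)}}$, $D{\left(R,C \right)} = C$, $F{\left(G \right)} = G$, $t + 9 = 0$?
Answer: $- \frac{13921}{2} - \frac{i \sqrt{354}}{354} \approx -6960.5 - 0.053149 i$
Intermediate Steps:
$t = -9$ ($t = -9 + 0 = -9$)
$p{\left(Y \right)} = \frac{Y + \sqrt{2} \sqrt{Y}}{2 Y}$ ($p{\left(Y \right)} = \frac{Y + \sqrt{Y + Y}}{Y + Y} = \frac{Y + \sqrt{2 Y}}{2 Y} = \left(Y + \sqrt{2} \sqrt{Y}\right) \frac{1}{2 Y} = \frac{Y + \sqrt{2} \sqrt{Y}}{2 Y}$)
$X{\left(q \right)} = - 54 q$ ($X{\left(q \right)} = 6 q \left(-9\right) = - 54 q$)
$\left(X{\left(-63 \right)} + p{\left(-177 \right)}\right) - 10363 = \left(\left(-54\right) \left(-63\right) + \frac{-177 + \sqrt{2} \sqrt{-177}}{2 \left(-177\right)}\right) - 10363 = \left(3402 + \frac{1}{2} \left(- \frac{1}{177}\right) \left(-177 + \sqrt{2} i \sqrt{177}\right)\right) - 10363 = \left(3402 + \frac{1}{2} \left(- \frac{1}{177}\right) \left(-177 + i \sqrt{354}\right)\right) - 10363 = \left(3402 + \left(\frac{1}{2} - \frac{i \sqrt{354}}{354}\right)\right) - 10363 = \left(\frac{6805}{2} - \frac{i \sqrt{354}}{354}\right) - 10363 = - \frac{13921}{2} - \frac{i \sqrt{354}}{354}$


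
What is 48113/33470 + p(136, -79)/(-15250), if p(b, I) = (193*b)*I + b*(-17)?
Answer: 7021423013/51041750 ≈ 137.56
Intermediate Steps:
p(b, I) = -17*b + 193*I*b (p(b, I) = 193*I*b - 17*b = -17*b + 193*I*b)
48113/33470 + p(136, -79)/(-15250) = 48113/33470 + (136*(-17 + 193*(-79)))/(-15250) = 48113*(1/33470) + (136*(-17 - 15247))*(-1/15250) = 48113/33470 + (136*(-15264))*(-1/15250) = 48113/33470 - 2075904*(-1/15250) = 48113/33470 + 1037952/7625 = 7021423013/51041750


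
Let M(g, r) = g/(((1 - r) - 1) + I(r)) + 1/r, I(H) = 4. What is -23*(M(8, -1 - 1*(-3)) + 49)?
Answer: -2461/2 ≈ -1230.5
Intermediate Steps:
M(g, r) = 1/r + g/(4 - r) (M(g, r) = g/(((1 - r) - 1) + 4) + 1/r = g/(-r + 4) + 1/r = g/(4 - r) + 1/r = 1/r + g/(4 - r))
-23*(M(8, -1 - 1*(-3)) + 49) = -23*((-4 + (-1 - 1*(-3)) - 1*8*(-1 - 1*(-3)))/((-1 - 1*(-3))*(-4 + (-1 - 1*(-3)))) + 49) = -23*((-4 + (-1 + 3) - 1*8*(-1 + 3))/((-1 + 3)*(-4 + (-1 + 3))) + 49) = -23*((-4 + 2 - 1*8*2)/(2*(-4 + 2)) + 49) = -23*((½)*(-4 + 2 - 16)/(-2) + 49) = -23*((½)*(-½)*(-18) + 49) = -23*(9/2 + 49) = -23*107/2 = -2461/2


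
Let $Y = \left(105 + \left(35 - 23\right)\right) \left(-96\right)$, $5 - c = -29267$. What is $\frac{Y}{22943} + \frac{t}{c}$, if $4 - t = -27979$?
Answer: $\frac{313230865}{671587496} \approx 0.4664$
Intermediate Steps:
$c = 29272$ ($c = 5 - -29267 = 5 + 29267 = 29272$)
$t = 27983$ ($t = 4 - -27979 = 4 + 27979 = 27983$)
$Y = -11232$ ($Y = \left(105 + \left(35 - 23\right)\right) \left(-96\right) = \left(105 + 12\right) \left(-96\right) = 117 \left(-96\right) = -11232$)
$\frac{Y}{22943} + \frac{t}{c} = - \frac{11232}{22943} + \frac{27983}{29272} = \frac{313230865}{671587496}$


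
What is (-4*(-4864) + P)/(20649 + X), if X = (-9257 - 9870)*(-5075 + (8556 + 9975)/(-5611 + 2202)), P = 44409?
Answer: 217715785/331334845603 ≈ 0.00065709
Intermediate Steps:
X = 331264453162/3409 (X = -19127*(-5075 + 18531/(-3409)) = -19127*(-5075 + 18531*(-1/3409)) = -19127*(-5075 - 18531/3409) = -19127*(-17319206/3409) = 331264453162/3409 ≈ 9.7174e+7)
(-4*(-4864) + P)/(20649 + X) = (-4*(-4864) + 44409)/(20649 + 331264453162/3409) = (19456 + 44409)/(331334845603/3409) = 63865*(3409/331334845603) = 217715785/331334845603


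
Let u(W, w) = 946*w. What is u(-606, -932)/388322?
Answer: -40076/17651 ≈ -2.2705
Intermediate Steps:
u(-606, -932)/388322 = (946*(-932))/388322 = -881672*1/388322 = -40076/17651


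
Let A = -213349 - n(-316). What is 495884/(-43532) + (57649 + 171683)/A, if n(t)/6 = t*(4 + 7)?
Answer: -26359369859/2094901319 ≈ -12.583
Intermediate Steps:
n(t) = 66*t (n(t) = 6*(t*(4 + 7)) = 6*(t*11) = 6*(11*t) = 66*t)
A = -192493 (A = -213349 - 66*(-316) = -213349 - 1*(-20856) = -213349 + 20856 = -192493)
495884/(-43532) + (57649 + 171683)/A = 495884/(-43532) + (57649 + 171683)/(-192493) = 495884*(-1/43532) + 229332*(-1/192493) = -123971/10883 - 229332/192493 = -26359369859/2094901319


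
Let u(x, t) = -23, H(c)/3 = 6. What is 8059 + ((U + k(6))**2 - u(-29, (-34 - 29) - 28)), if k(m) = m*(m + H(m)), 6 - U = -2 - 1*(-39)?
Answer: 20851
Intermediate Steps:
H(c) = 18 (H(c) = 3*6 = 18)
U = -31 (U = 6 - (-2 - 1*(-39)) = 6 - (-2 + 39) = 6 - 1*37 = 6 - 37 = -31)
k(m) = m*(18 + m) (k(m) = m*(m + 18) = m*(18 + m))
8059 + ((U + k(6))**2 - u(-29, (-34 - 29) - 28)) = 8059 + ((-31 + 6*(18 + 6))**2 - 1*(-23)) = 8059 + ((-31 + 6*24)**2 + 23) = 8059 + ((-31 + 144)**2 + 23) = 8059 + (113**2 + 23) = 8059 + (12769 + 23) = 8059 + 12792 = 20851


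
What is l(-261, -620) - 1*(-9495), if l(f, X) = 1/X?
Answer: 5886899/620 ≈ 9495.0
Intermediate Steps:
l(-261, -620) - 1*(-9495) = 1/(-620) - 1*(-9495) = -1/620 + 9495 = 5886899/620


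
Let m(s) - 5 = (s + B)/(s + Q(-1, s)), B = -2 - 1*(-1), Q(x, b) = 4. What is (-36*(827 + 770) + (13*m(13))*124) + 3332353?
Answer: 55829001/17 ≈ 3.2841e+6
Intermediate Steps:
B = -1 (B = -2 + 1 = -1)
m(s) = 5 + (-1 + s)/(4 + s) (m(s) = 5 + (s - 1)/(s + 4) = 5 + (-1 + s)/(4 + s))
(-36*(827 + 770) + (13*m(13))*124) + 3332353 = (-36*(827 + 770) + (13*((19 + 6*13)/(4 + 13)))*124) + 3332353 = (-36*1597 + (13*((19 + 78)/17))*124) + 3332353 = (-57492 + (13*((1/17)*97))*124) + 3332353 = (-57492 + (13*(97/17))*124) + 3332353 = (-57492 + (1261/17)*124) + 3332353 = (-57492 + 156364/17) + 3332353 = -821000/17 + 3332353 = 55829001/17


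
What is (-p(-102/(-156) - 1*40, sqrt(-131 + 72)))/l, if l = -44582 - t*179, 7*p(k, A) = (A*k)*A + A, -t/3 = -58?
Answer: 60357/13782496 + I*sqrt(59)/530096 ≈ 0.0043793 + 1.449e-5*I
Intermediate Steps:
t = 174 (t = -3*(-58) = 174)
p(k, A) = A/7 + k*A**2/7 (p(k, A) = ((A*k)*A + A)/7 = (k*A**2 + A)/7 = (A + k*A**2)/7 = A/7 + k*A**2/7)
l = -75728 (l = -44582 - 174*179 = -44582 - 1*31146 = -44582 - 31146 = -75728)
(-p(-102/(-156) - 1*40, sqrt(-131 + 72)))/l = -sqrt(-131 + 72)*(1 + sqrt(-131 + 72)*(-102/(-156) - 1*40))/7/(-75728) = -sqrt(-59)*(1 + sqrt(-59)*(-102*(-1/156) - 40))/7*(-1/75728) = -I*sqrt(59)*(1 + (I*sqrt(59))*(17/26 - 40))/7*(-1/75728) = -I*sqrt(59)*(1 + (I*sqrt(59))*(-1023/26))/7*(-1/75728) = -I*sqrt(59)*(1 - 1023*I*sqrt(59)/26)/7*(-1/75728) = I*sqrt(59)*(1 - 1023*I*sqrt(59)/26)/530096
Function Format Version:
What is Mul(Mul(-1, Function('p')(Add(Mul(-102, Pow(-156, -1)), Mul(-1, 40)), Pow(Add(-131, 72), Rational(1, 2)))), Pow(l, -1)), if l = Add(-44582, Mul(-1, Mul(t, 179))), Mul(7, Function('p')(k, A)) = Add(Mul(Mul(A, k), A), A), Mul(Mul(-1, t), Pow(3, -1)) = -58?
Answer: Add(Rational(60357, 13782496), Mul(Rational(1, 530096), I, Pow(59, Rational(1, 2)))) ≈ Add(0.0043793, Mul(1.4490e-5, I))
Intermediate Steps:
t = 174 (t = Mul(-3, -58) = 174)
Function('p')(k, A) = Add(Mul(Rational(1, 7), A), Mul(Rational(1, 7), k, Pow(A, 2))) (Function('p')(k, A) = Mul(Rational(1, 7), Add(Mul(Mul(A, k), A), A)) = Mul(Rational(1, 7), Add(Mul(k, Pow(A, 2)), A)) = Mul(Rational(1, 7), Add(A, Mul(k, Pow(A, 2)))) = Add(Mul(Rational(1, 7), A), Mul(Rational(1, 7), k, Pow(A, 2))))
l = -75728 (l = Add(-44582, Mul(-1, Mul(174, 179))) = Add(-44582, Mul(-1, 31146)) = Add(-44582, -31146) = -75728)
Mul(Mul(-1, Function('p')(Add(Mul(-102, Pow(-156, -1)), Mul(-1, 40)), Pow(Add(-131, 72), Rational(1, 2)))), Pow(l, -1)) = Mul(Mul(-1, Mul(Rational(1, 7), Pow(Add(-131, 72), Rational(1, 2)), Add(1, Mul(Pow(Add(-131, 72), Rational(1, 2)), Add(Mul(-102, Pow(-156, -1)), Mul(-1, 40)))))), Pow(-75728, -1)) = Mul(Mul(-1, Mul(Rational(1, 7), Pow(-59, Rational(1, 2)), Add(1, Mul(Pow(-59, Rational(1, 2)), Add(Mul(-102, Rational(-1, 156)), -40))))), Rational(-1, 75728)) = Mul(Mul(-1, Mul(Rational(1, 7), Mul(I, Pow(59, Rational(1, 2))), Add(1, Mul(Mul(I, Pow(59, Rational(1, 2))), Add(Rational(17, 26), -40))))), Rational(-1, 75728)) = Mul(Mul(-1, Mul(Rational(1, 7), Mul(I, Pow(59, Rational(1, 2))), Add(1, Mul(Mul(I, Pow(59, Rational(1, 2))), Rational(-1023, 26))))), Rational(-1, 75728)) = Mul(Mul(-1, Mul(Rational(1, 7), Mul(I, Pow(59, Rational(1, 2))), Add(1, Mul(Rational(-1023, 26), I, Pow(59, Rational(1, 2)))))), Rational(-1, 75728)) = Mul(Mul(-1, Mul(Rational(1, 7), I, Pow(59, Rational(1, 2)), Add(1, Mul(Rational(-1023, 26), I, Pow(59, Rational(1, 2)))))), Rational(-1, 75728)) = Mul(Mul(Rational(-1, 7), I, Pow(59, Rational(1, 2)), Add(1, Mul(Rational(-1023, 26), I, Pow(59, Rational(1, 2))))), Rational(-1, 75728)) = Mul(Rational(1, 530096), I, Pow(59, Rational(1, 2)), Add(1, Mul(Rational(-1023, 26), I, Pow(59, Rational(1, 2)))))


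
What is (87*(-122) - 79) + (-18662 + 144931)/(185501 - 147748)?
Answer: -403566560/37753 ≈ -10690.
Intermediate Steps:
(87*(-122) - 79) + (-18662 + 144931)/(185501 - 147748) = (-10614 - 79) + 126269/37753 = -10693 + 126269*(1/37753) = -10693 + 126269/37753 = -403566560/37753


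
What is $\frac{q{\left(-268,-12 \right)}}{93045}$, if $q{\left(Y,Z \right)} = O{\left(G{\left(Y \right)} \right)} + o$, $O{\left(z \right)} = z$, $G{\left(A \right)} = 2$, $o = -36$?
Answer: $- \frac{34}{93045} \approx -0.00036541$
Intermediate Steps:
$q{\left(Y,Z \right)} = -34$ ($q{\left(Y,Z \right)} = 2 - 36 = -34$)
$\frac{q{\left(-268,-12 \right)}}{93045} = - \frac{34}{93045}$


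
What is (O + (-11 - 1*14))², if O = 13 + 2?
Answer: 100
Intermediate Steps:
O = 15
(O + (-11 - 1*14))² = (15 + (-11 - 1*14))² = (15 + (-11 - 14))² = (15 - 25)² = (-10)² = 100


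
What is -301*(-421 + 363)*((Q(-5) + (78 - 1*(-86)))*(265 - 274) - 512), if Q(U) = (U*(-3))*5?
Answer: -46490654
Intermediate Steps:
Q(U) = -15*U (Q(U) = -3*U*5 = -15*U)
-301*(-421 + 363)*((Q(-5) + (78 - 1*(-86)))*(265 - 274) - 512) = -301*(-421 + 363)*((-15*(-5) + (78 - 1*(-86)))*(265 - 274) - 512) = -(-17458)*((75 + (78 + 86))*(-9) - 512) = -(-17458)*((75 + 164)*(-9) - 512) = -(-17458)*(239*(-9) - 512) = -(-17458)*(-2151 - 512) = -(-17458)*(-2663) = -301*154454 = -46490654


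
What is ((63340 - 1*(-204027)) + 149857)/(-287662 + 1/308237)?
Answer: -128603874088/88668071893 ≈ -1.4504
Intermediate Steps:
((63340 - 1*(-204027)) + 149857)/(-287662 + 1/308237) = ((63340 + 204027) + 149857)/(-287662 + 1/308237) = (267367 + 149857)/(-88668071893/308237) = 417224*(-308237/88668071893) = -128603874088/88668071893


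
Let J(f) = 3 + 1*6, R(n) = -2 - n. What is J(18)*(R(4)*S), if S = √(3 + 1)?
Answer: -108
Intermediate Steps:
S = 2 (S = √4 = 2)
J(f) = 9 (J(f) = 3 + 6 = 9)
J(18)*(R(4)*S) = 9*((-2 - 1*4)*2) = 9*((-2 - 4)*2) = 9*(-6*2) = 9*(-12) = -108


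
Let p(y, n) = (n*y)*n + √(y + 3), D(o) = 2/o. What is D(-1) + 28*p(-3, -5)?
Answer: -2102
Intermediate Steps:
p(y, n) = √(3 + y) + y*n² (p(y, n) = y*n² + √(3 + y) = √(3 + y) + y*n²)
D(-1) + 28*p(-3, -5) = 2/(-1) + 28*(√(3 - 3) - 3*(-5)²) = 2*(-1) + 28*(√0 - 3*25) = -2 + 28*(0 - 75) = -2 + 28*(-75) = -2 - 2100 = -2102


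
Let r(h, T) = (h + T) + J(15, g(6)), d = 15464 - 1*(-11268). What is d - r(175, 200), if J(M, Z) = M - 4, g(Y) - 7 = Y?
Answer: 26346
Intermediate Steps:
d = 26732 (d = 15464 + 11268 = 26732)
g(Y) = 7 + Y
J(M, Z) = -4 + M
r(h, T) = 11 + T + h (r(h, T) = (h + T) + (-4 + 15) = (T + h) + 11 = 11 + T + h)
d - r(175, 200) = 26732 - (11 + 200 + 175) = 26732 - 1*386 = 26732 - 386 = 26346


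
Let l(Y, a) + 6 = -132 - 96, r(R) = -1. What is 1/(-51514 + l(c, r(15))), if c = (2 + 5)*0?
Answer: -1/51748 ≈ -1.9324e-5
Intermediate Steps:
c = 0 (c = 7*0 = 0)
l(Y, a) = -234 (l(Y, a) = -6 + (-132 - 96) = -6 - 228 = -234)
1/(-51514 + l(c, r(15))) = 1/(-51514 - 234) = 1/(-51748) = -1/51748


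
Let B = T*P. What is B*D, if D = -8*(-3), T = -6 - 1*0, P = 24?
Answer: -3456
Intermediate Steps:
T = -6 (T = -6 + 0 = -6)
B = -144 (B = -6*24 = -144)
D = 24
B*D = -144*24 = -3456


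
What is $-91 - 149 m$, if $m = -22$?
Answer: $3187$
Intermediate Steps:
$-91 - 149 m = -91 - -3278 = -91 + 3278 = 3187$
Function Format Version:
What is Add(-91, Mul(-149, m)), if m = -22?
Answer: 3187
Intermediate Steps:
Add(-91, Mul(-149, m)) = Add(-91, Mul(-149, -22)) = Add(-91, 3278) = 3187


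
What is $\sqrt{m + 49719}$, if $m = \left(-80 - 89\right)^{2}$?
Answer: $2 \sqrt{19570} \approx 279.79$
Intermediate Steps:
$m = 28561$ ($m = \left(-169\right)^{2} = 28561$)
$\sqrt{m + 49719} = \sqrt{28561 + 49719} = \sqrt{78280} = 2 \sqrt{19570}$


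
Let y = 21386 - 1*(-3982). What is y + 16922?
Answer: 42290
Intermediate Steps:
y = 25368 (y = 21386 + 3982 = 25368)
y + 16922 = 25368 + 16922 = 42290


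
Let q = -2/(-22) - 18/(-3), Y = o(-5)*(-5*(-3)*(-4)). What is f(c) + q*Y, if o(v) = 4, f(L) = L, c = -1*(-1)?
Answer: -16069/11 ≈ -1460.8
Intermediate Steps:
c = 1
Y = -240 (Y = 4*(-5*(-3)*(-4)) = 4*(15*(-4)) = 4*(-60) = -240)
q = 67/11 (q = -2*(-1/22) - 18*(-⅓) = 1/11 + 6 = 67/11 ≈ 6.0909)
f(c) + q*Y = 1 + (67/11)*(-240) = 1 - 16080/11 = -16069/11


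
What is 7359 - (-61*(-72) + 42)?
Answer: 2925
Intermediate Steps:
7359 - (-61*(-72) + 42) = 7359 - (4392 + 42) = 7359 - 1*4434 = 7359 - 4434 = 2925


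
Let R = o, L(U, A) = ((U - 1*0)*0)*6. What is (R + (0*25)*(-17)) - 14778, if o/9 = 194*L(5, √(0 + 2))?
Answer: -14778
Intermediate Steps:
L(U, A) = 0 (L(U, A) = ((U + 0)*0)*6 = (U*0)*6 = 0*6 = 0)
o = 0 (o = 9*(194*0) = 9*0 = 0)
R = 0
(R + (0*25)*(-17)) - 14778 = (0 + (0*25)*(-17)) - 14778 = (0 + 0*(-17)) - 14778 = (0 + 0) - 14778 = 0 - 14778 = -14778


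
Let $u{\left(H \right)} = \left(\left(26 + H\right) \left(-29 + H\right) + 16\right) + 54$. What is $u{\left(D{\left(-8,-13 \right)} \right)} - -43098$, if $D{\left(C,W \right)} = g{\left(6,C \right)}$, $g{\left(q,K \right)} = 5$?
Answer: $42424$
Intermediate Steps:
$D{\left(C,W \right)} = 5$
$u{\left(H \right)} = 70 + \left(-29 + H\right) \left(26 + H\right)$ ($u{\left(H \right)} = \left(\left(-29 + H\right) \left(26 + H\right) + 16\right) + 54 = \left(16 + \left(-29 + H\right) \left(26 + H\right)\right) + 54 = 70 + \left(-29 + H\right) \left(26 + H\right)$)
$u{\left(D{\left(-8,-13 \right)} \right)} - -43098 = \left(-684 + 5^{2} - 15\right) - -43098 = \left(-684 + 25 - 15\right) + 43098 = -674 + 43098 = 42424$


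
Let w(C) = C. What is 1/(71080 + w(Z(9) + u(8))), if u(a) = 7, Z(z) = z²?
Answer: 1/71168 ≈ 1.4051e-5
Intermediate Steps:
1/(71080 + w(Z(9) + u(8))) = 1/(71080 + (9² + 7)) = 1/(71080 + (81 + 7)) = 1/(71080 + 88) = 1/71168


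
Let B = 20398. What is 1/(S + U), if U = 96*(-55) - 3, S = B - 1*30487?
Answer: -1/15372 ≈ -6.5053e-5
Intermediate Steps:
S = -10089 (S = 20398 - 1*30487 = 20398 - 30487 = -10089)
U = -5283 (U = -5280 - 3 = -5283)
1/(S + U) = 1/(-10089 - 5283) = 1/(-15372) = -1/15372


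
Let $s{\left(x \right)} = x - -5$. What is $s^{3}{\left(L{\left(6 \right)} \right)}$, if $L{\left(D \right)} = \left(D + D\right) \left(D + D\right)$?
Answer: $3307949$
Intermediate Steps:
$L{\left(D \right)} = 4 D^{2}$ ($L{\left(D \right)} = 2 D 2 D = 4 D^{2}$)
$s{\left(x \right)} = 5 + x$ ($s{\left(x \right)} = x + 5 = 5 + x$)
$s^{3}{\left(L{\left(6 \right)} \right)} = \left(5 + 4 \cdot 6^{2}\right)^{3} = \left(5 + 4 \cdot 36\right)^{3} = \left(5 + 144\right)^{3} = 149^{3} = 3307949$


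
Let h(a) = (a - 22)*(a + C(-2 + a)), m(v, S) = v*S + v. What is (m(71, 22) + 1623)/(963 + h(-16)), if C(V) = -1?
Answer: 3256/1609 ≈ 2.0236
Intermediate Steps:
m(v, S) = v + S*v (m(v, S) = S*v + v = v + S*v)
h(a) = (-1 + a)*(-22 + a) (h(a) = (a - 22)*(a - 1) = (-22 + a)*(-1 + a) = (-1 + a)*(-22 + a))
(m(71, 22) + 1623)/(963 + h(-16)) = (71*(1 + 22) + 1623)/(963 + (22 + (-16)² - 23*(-16))) = (71*23 + 1623)/(963 + (22 + 256 + 368)) = (1633 + 1623)/(963 + 646) = 3256/1609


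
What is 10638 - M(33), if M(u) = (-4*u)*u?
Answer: 14994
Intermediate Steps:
M(u) = -4*u²
10638 - M(33) = 10638 - (-4)*33² = 10638 - (-4)*1089 = 10638 - 1*(-4356) = 10638 + 4356 = 14994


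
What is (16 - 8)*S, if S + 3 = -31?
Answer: -272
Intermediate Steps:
S = -34 (S = -3 - 31 = -34)
(16 - 8)*S = (16 - 8)*(-34) = 8*(-34) = -272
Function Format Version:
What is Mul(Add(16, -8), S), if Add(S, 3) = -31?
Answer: -272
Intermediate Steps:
S = -34 (S = Add(-3, -31) = -34)
Mul(Add(16, -8), S) = Mul(Add(16, -8), -34) = Mul(8, -34) = -272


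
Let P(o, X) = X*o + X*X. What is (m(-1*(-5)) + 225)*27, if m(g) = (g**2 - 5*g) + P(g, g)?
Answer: 7425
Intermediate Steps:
P(o, X) = X**2 + X*o (P(o, X) = X*o + X**2 = X**2 + X*o)
m(g) = -5*g + 3*g**2 (m(g) = (g**2 - 5*g) + g*(g + g) = (g**2 - 5*g) + g*(2*g) = (g**2 - 5*g) + 2*g**2 = -5*g + 3*g**2)
(m(-1*(-5)) + 225)*27 = ((-1*(-5))*(-5 + 3*(-1*(-5))) + 225)*27 = (5*(-5 + 3*5) + 225)*27 = (5*(-5 + 15) + 225)*27 = (5*10 + 225)*27 = (50 + 225)*27 = 275*27 = 7425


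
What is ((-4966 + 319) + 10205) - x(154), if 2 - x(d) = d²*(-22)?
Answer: -516196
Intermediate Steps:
x(d) = 2 + 22*d² (x(d) = 2 - d²*(-22) = 2 - (-22)*d² = 2 + 22*d²)
((-4966 + 319) + 10205) - x(154) = ((-4966 + 319) + 10205) - (2 + 22*154²) = (-4647 + 10205) - (2 + 22*23716) = 5558 - (2 + 521752) = 5558 - 1*521754 = 5558 - 521754 = -516196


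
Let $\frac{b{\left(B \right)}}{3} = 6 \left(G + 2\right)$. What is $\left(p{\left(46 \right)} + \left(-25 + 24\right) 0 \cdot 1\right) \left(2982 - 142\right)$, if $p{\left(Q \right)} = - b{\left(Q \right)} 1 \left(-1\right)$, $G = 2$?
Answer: $204480$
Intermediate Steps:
$b{\left(B \right)} = 72$ ($b{\left(B \right)} = 3 \cdot 6 \left(2 + 2\right) = 3 \cdot 6 \cdot 4 = 3 \cdot 24 = 72$)
$p{\left(Q \right)} = 72$ ($p{\left(Q \right)} = - 72 \cdot 1 \left(-1\right) = - 72 \left(-1\right) = \left(-1\right) \left(-72\right) = 72$)
$\left(p{\left(46 \right)} + \left(-25 + 24\right) 0 \cdot 1\right) \left(2982 - 142\right) = \left(72 + \left(-25 + 24\right) 0 \cdot 1\right) \left(2982 - 142\right) = \left(72 - 0\right) 2840 = \left(72 + 0\right) 2840 = 72 \cdot 2840 = 204480$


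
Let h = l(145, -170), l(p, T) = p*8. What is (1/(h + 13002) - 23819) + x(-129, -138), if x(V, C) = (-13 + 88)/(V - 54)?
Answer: -20577159347/863882 ≈ -23819.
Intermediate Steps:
l(p, T) = 8*p
x(V, C) = 75/(-54 + V)
h = 1160 (h = 8*145 = 1160)
(1/(h + 13002) - 23819) + x(-129, -138) = (1/(1160 + 13002) - 23819) + 75/(-54 - 129) = (1/14162 - 23819) + 75/(-183) = (1/14162 - 23819) + 75*(-1/183) = -337324677/14162 - 25/61 = -20577159347/863882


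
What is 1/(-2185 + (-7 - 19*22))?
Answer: -1/2610 ≈ -0.00038314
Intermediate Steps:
1/(-2185 + (-7 - 19*22)) = 1/(-2185 + (-7 - 418)) = 1/(-2185 - 425) = 1/(-2610) = -1/2610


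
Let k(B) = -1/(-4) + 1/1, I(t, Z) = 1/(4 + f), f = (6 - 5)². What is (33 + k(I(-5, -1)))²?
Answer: 18769/16 ≈ 1173.1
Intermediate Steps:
f = 1 (f = 1² = 1)
I(t, Z) = ⅕ (I(t, Z) = 1/(4 + 1) = 1/5 = ⅕)
k(B) = 5/4 (k(B) = -1*(-¼) + 1*1 = ¼ + 1 = 5/4)
(33 + k(I(-5, -1)))² = (33 + 5/4)² = (137/4)² = 18769/16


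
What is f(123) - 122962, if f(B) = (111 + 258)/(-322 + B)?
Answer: -24469807/199 ≈ -1.2296e+5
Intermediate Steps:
f(B) = 369/(-322 + B)
f(123) - 122962 = 369/(-322 + 123) - 122962 = 369/(-199) - 122962 = 369*(-1/199) - 122962 = -369/199 - 122962 = -24469807/199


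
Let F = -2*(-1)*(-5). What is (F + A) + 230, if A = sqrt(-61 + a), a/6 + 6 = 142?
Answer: 220 + sqrt(755) ≈ 247.48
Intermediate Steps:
F = -10 (F = 2*(-5) = -10)
a = 816 (a = -36 + 6*142 = -36 + 852 = 816)
A = sqrt(755) (A = sqrt(-61 + 816) = sqrt(755) ≈ 27.477)
(F + A) + 230 = (-10 + sqrt(755)) + 230 = 220 + sqrt(755)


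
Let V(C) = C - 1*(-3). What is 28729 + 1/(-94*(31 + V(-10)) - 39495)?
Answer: 1199464478/41751 ≈ 28729.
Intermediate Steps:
V(C) = 3 + C (V(C) = C + 3 = 3 + C)
28729 + 1/(-94*(31 + V(-10)) - 39495) = 28729 + 1/(-94*(31 + (3 - 10)) - 39495) = 28729 + 1/(-94*(31 - 7) - 39495) = 28729 + 1/(-94*24 - 39495) = 28729 + 1/(-2256 - 39495) = 28729 + 1/(-41751) = 28729 - 1/41751 = 1199464478/41751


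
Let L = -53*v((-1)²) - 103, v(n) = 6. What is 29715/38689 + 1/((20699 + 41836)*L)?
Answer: 111759107048/145510627845 ≈ 0.76805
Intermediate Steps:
L = -421 (L = -53*6 - 103 = -318 - 103 = -421)
29715/38689 + 1/((20699 + 41836)*L) = 29715/38689 + 1/((20699 + 41836)*(-421)) = 29715*(1/38689) - 1/421/62535 = 4245/5527 + (1/62535)*(-1/421) = 4245/5527 - 1/26327235 = 111759107048/145510627845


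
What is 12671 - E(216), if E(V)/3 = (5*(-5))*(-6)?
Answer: 12221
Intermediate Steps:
E(V) = 450 (E(V) = 3*((5*(-5))*(-6)) = 3*(-25*(-6)) = 3*150 = 450)
12671 - E(216) = 12671 - 1*450 = 12671 - 450 = 12221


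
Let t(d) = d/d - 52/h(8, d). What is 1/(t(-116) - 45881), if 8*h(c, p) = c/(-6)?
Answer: -1/45568 ≈ -2.1945e-5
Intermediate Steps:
h(c, p) = -c/48 (h(c, p) = (c/(-6))/8 = (c*(-⅙))/8 = (-c/6)/8 = -c/48)
t(d) = 313 (t(d) = d/d - 52/((-1/48*8)) = 1 - 52/(-⅙) = 1 - 52*(-6) = 1 + 312 = 313)
1/(t(-116) - 45881) = 1/(313 - 45881) = 1/(-45568) = -1/45568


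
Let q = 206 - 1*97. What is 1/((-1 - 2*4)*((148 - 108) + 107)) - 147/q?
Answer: -194590/144207 ≈ -1.3494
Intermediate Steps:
q = 109 (q = 206 - 97 = 109)
1/((-1 - 2*4)*((148 - 108) + 107)) - 147/q = 1/((-1 - 2*4)*((148 - 108) + 107)) - 147/109 = 1/((-1 - 8)*(40 + 107)) - 147*1/109 = 1/(-9*147) - 147/109 = -⅑*1/147 - 147/109 = -1/1323 - 147/109 = -194590/144207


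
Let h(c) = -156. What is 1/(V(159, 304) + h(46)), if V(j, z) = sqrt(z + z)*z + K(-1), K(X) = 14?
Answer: 71/28084382 + 304*sqrt(38)/14042191 ≈ 0.00013598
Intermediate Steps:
V(j, z) = 14 + sqrt(2)*z**(3/2) (V(j, z) = sqrt(z + z)*z + 14 = sqrt(2*z)*z + 14 = (sqrt(2)*sqrt(z))*z + 14 = sqrt(2)*z**(3/2) + 14 = 14 + sqrt(2)*z**(3/2))
1/(V(159, 304) + h(46)) = 1/((14 + sqrt(2)*304**(3/2)) - 156) = 1/((14 + sqrt(2)*(1216*sqrt(19))) - 156) = 1/((14 + 1216*sqrt(38)) - 156) = 1/(-142 + 1216*sqrt(38))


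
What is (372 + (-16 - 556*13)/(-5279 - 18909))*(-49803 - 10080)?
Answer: -134814298485/6047 ≈ -2.2294e+7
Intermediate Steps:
(372 + (-16 - 556*13)/(-5279 - 18909))*(-49803 - 10080) = (372 + (-16 - 7228)/(-24188))*(-59883) = (372 - 7244*(-1/24188))*(-59883) = (372 + 1811/6047)*(-59883) = (2251295/6047)*(-59883) = -134814298485/6047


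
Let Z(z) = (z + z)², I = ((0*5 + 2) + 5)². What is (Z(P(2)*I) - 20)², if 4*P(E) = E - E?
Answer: 400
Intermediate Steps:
P(E) = 0 (P(E) = (E - E)/4 = (¼)*0 = 0)
I = 49 (I = ((0 + 2) + 5)² = (2 + 5)² = 7² = 49)
Z(z) = 4*z² (Z(z) = (2*z)² = 4*z²)
(Z(P(2)*I) - 20)² = (4*(0*49)² - 20)² = (4*0² - 20)² = (4*0 - 20)² = (0 - 20)² = (-20)² = 400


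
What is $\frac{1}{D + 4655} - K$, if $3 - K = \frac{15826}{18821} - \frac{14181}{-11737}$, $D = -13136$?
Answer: $- \frac{14724832385}{15483227397} \approx -0.95102$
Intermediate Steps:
$K = \frac{19095988}{20082007}$ ($K = 3 - \left(\frac{15826}{18821} - \frac{14181}{-11737}\right) = 3 - \left(15826 \cdot \frac{1}{18821} - - \frac{14181}{11737}\right) = 3 - \left(\frac{15826}{18821} + \frac{14181}{11737}\right) = 3 - \frac{41150033}{20082007} = \frac{19095988}{20082007} \approx 0.9509$)
$\frac{1}{D + 4655} - K = \frac{1}{-13136 + 4655} - \frac{19095988}{20082007} = \frac{1}{-8481} - \frac{19095988}{20082007} = - \frac{1}{8481} - \frac{19095988}{20082007} = - \frac{14724832385}{15483227397}$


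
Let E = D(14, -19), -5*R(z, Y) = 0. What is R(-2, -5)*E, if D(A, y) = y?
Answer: 0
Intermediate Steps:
R(z, Y) = 0 (R(z, Y) = -⅕*0 = 0)
E = -19
R(-2, -5)*E = 0*(-19) = 0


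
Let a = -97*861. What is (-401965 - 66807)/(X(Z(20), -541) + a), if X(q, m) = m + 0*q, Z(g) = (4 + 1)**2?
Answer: 234386/42029 ≈ 5.5768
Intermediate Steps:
a = -83517
Z(g) = 25 (Z(g) = 5**2 = 25)
X(q, m) = m (X(q, m) = m + 0 = m)
(-401965 - 66807)/(X(Z(20), -541) + a) = (-401965 - 66807)/(-541 - 83517) = -468772/(-84058) = -468772*(-1/84058) = 234386/42029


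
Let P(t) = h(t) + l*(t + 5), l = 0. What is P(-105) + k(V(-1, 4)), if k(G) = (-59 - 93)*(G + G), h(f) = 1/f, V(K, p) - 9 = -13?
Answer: 127679/105 ≈ 1216.0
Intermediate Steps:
V(K, p) = -4 (V(K, p) = 9 - 13 = -4)
h(f) = 1/f
k(G) = -304*G
P(t) = 1/t (P(t) = 1/t + 0*(t + 5) = 1/t + 0*(5 + t) = 1/t + 0 = 1/t)
P(-105) + k(V(-1, 4)) = 1/(-105) - 304*(-4) = -1/105 + 1216 = 127679/105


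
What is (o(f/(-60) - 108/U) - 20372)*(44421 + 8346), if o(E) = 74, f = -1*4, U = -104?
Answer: -1071064566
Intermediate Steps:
f = -4
(o(f/(-60) - 108/U) - 20372)*(44421 + 8346) = (74 - 20372)*(44421 + 8346) = -20298*52767 = -1071064566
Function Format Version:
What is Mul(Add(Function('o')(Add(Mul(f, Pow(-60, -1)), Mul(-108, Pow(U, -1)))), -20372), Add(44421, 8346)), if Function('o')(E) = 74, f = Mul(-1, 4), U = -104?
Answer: -1071064566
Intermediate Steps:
f = -4
Mul(Add(Function('o')(Add(Mul(f, Pow(-60, -1)), Mul(-108, Pow(U, -1)))), -20372), Add(44421, 8346)) = Mul(Add(74, -20372), Add(44421, 8346)) = Mul(-20298, 52767) = -1071064566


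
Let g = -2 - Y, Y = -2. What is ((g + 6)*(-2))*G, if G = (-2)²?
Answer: -48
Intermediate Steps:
g = 0 (g = -2 - 1*(-2) = -2 + 2 = 0)
G = 4
((g + 6)*(-2))*G = ((0 + 6)*(-2))*4 = (6*(-2))*4 = -12*4 = -48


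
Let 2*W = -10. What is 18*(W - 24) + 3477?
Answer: 2955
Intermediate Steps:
W = -5 (W = (½)*(-10) = -5)
18*(W - 24) + 3477 = 18*(-5 - 24) + 3477 = 18*(-29) + 3477 = -522 + 3477 = 2955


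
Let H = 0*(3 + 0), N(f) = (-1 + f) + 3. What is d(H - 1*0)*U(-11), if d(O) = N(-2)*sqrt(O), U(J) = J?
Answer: 0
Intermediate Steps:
N(f) = 2 + f
H = 0 (H = 0*3 = 0)
d(O) = 0 (d(O) = (2 - 2)*sqrt(O) = 0*sqrt(O) = 0)
d(H - 1*0)*U(-11) = 0*(-11) = 0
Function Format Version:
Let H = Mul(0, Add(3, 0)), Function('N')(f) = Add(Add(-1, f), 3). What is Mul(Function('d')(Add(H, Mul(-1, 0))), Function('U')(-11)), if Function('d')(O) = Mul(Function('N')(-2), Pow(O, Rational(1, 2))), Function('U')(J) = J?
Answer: 0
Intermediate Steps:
Function('N')(f) = Add(2, f)
H = 0 (H = Mul(0, 3) = 0)
Function('d')(O) = 0 (Function('d')(O) = Mul(Add(2, -2), Pow(O, Rational(1, 2))) = Mul(0, Pow(O, Rational(1, 2))) = 0)
Mul(Function('d')(Add(H, Mul(-1, 0))), Function('U')(-11)) = Mul(0, -11) = 0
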